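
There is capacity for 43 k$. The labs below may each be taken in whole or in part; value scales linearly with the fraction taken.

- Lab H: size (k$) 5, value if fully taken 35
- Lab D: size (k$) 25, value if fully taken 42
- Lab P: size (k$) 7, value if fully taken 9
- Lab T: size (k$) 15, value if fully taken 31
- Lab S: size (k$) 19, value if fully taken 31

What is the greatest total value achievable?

104.64

Rank by value-to-size ratio: Lab H 35/5≈7, Lab T 31/15≈2.07, Lab D 42/25≈1.68, Lab S 31/19≈1.63, Lab P 9/7≈1.29.
Lab H: take in full, 5 k$ for value 35 → 38 left.
Take all of Lab T (15 k$, value 31) → 23 k$ left.
23 k$ left: a 23/25 share of Lab D gives 42×23/25 = 38.64.
Total value = 104.64.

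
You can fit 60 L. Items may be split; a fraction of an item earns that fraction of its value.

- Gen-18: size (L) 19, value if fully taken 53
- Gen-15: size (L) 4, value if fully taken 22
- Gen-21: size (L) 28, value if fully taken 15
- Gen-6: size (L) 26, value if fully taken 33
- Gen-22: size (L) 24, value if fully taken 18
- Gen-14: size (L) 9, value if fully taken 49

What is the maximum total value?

158.5

Rank by value-to-size ratio: Gen-15 22/4≈5.5, Gen-14 49/9≈5.44, Gen-18 53/19≈2.79, Gen-6 33/26≈1.27, Gen-22 18/24≈0.75, Gen-21 15/28≈0.536.
Gen-15: take in full, 4 L for value 22 — 56 left.
Take all of Gen-14 (9 L, value 49) — 47 L left.
Take all of Gen-18 (19 L, value 53) — 28 L left.
All 26 L of Gen-6 fit (value 33) — 2 remain.
2 L left: a 2/24 share of Gen-22 gives 18×2/24 = 1.5.
Total value = 158.5.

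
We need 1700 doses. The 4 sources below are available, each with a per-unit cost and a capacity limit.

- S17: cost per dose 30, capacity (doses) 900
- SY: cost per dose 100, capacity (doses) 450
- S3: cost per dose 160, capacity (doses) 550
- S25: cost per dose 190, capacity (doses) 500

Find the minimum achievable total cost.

Cheapest first:
S17 at 30: take all 900 doses — 800 still needed.
SY (100): use full 450 — 350 doses to go.
Take 350 from S3 at 160 to finish.
S25: unused.
Cost = 900×30 + 450×100 + 350×160 = 128000.

128000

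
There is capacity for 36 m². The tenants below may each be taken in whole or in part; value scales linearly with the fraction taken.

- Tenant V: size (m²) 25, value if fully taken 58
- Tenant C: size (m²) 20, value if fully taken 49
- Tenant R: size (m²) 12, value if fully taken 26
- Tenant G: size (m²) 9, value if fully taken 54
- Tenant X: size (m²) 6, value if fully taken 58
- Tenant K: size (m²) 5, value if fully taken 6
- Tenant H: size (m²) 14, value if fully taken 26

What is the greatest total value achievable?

163.32

Best value per unit of size first: Tenant X 58/6≈9.67, Tenant G 54/9≈6, Tenant C 49/20≈2.45, Tenant V 58/25≈2.32, Tenant R 26/12≈2.17, Tenant H 26/14≈1.86, Tenant K 6/5≈1.2.
All 6 m² of Tenant X fit (value 58) → 30 remain.
Tenant G: take in full, 9 m² for value 54 → 21 left.
Take all of Tenant C (20 m², value 49) → 1 m² left.
Fill the last 1 m² with part of Tenant V: 1/25 of it earns 2.32.
Total value = 163.32.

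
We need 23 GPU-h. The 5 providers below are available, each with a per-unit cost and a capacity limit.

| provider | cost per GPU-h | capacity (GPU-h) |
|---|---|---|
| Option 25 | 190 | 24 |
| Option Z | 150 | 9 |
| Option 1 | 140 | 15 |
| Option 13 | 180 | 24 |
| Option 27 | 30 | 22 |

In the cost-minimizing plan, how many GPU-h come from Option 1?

Fill from the cheapest provider first.
Option 27 (30): use full 22 → 1 GPU-h to go.
Take 1 from Option 1 at 140 to finish.
Option Z, Option 13, Option 25: unused.

1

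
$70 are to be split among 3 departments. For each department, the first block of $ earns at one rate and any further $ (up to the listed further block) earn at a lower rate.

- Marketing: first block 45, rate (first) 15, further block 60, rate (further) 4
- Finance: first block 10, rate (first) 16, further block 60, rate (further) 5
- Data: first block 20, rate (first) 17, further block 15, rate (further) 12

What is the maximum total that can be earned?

1100

Treat each block as its own option and order by rate: Data/first 17 > Finance/first 16 > Marketing/first 15 > Data/second 12 > Finance/second 5 > Marketing/second 4.
Data/first (17): +20 → 50 left.
Finance first at 16: fill all 10 → 40 left.
Marketing/first: +40 of 45 at 15; pool empty.
Total = 17×20 + 16×10 + 15×40 = 1100.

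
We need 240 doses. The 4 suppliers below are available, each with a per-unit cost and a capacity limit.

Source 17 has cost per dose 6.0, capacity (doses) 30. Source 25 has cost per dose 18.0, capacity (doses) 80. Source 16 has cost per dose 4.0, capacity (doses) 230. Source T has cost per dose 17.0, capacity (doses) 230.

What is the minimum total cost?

980

Use suppliers in increasing cost order.
Take 230 from Source 16 at 4.0 → need 10 more.
Source 17 at 6.0: take 10 of its 30 → requirement met.
Source T, Source 25: unused.
Cost = 230×4.0 + 10×6.0 = 980.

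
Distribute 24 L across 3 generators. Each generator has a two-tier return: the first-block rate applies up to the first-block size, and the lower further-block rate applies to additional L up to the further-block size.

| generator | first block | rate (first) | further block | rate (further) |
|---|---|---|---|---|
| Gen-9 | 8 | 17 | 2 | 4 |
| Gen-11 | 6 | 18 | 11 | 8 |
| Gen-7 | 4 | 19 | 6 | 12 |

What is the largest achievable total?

392

Treat each block as its own option and order by rate: Gen-7/first 19 > Gen-11/first 18 > Gen-9/first 17 > Gen-7/second 12 > Gen-11/second 8 > Gen-9/second 4.
Fill Gen-7 first block (4 at 19) — 20 left.
Gen-11/first (18): +6 — 14 left.
Gen-9 first at 17: fill all 8 — 6 left.
Gen-7/second (12): +6 — 0 left.
Total = 19×4 + 18×6 + 17×8 + 12×6 = 392.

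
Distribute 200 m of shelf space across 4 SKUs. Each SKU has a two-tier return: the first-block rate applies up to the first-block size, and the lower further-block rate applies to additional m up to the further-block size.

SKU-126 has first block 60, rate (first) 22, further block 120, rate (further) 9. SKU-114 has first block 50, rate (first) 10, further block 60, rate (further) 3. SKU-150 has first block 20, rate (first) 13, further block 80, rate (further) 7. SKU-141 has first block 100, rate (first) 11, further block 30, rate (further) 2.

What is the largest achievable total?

Treat each block as its own option and order by rate: SKU-126/first 22 > SKU-150/first 13 > SKU-141/first 11 > SKU-114/first 10 > SKU-126/second 9 > SKU-150/second 7 > SKU-114/second 3 > SKU-141/second 2.
SKU-126/first (22): +60 ; 140 left.
SKU-150 first at 13: fill all 20 ; 120 left.
SKU-141/first (11): +100 ; 20 left.
SKU-114/first: +20 of 50 at 10; pool empty.
Total = 22×60 + 13×20 + 11×100 + 10×20 = 2880.

2880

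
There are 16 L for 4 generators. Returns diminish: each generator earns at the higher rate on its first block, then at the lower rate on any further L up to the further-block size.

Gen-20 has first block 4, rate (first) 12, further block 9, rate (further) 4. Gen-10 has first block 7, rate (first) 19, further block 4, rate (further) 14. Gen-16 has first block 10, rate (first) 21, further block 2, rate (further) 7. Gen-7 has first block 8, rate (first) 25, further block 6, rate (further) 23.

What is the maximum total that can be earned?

Order all 8 blocks by rate: Gen-7/tier1 25 > Gen-7/tier2 23 > Gen-16/tier1 21 > Gen-10/tier1 19 > Gen-10/tier2 14 > Gen-20/tier1 12 > Gen-16/tier2 7 > Gen-20/tier2 4.
Gen-7 tier1 at 25: fill all 8 — 8 left.
Gen-7 tier2 at 23: fill all 6 — 2 left.
Gen-16 tier1 at 21: only 2 left, fill 2.
Total = 25×8 + 23×6 + 21×2 = 380.

380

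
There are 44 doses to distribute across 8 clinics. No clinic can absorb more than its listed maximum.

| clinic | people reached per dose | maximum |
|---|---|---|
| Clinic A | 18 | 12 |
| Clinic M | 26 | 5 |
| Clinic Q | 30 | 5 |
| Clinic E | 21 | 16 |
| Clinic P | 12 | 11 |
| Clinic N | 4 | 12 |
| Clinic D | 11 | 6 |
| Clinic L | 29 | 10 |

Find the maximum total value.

Order the clinics by people reached per dose: Clinic Q 30 > Clinic L 29 > Clinic M 26 > Clinic E 21 > Clinic A 18 > Clinic P 12 > Clinic D 11 > Clinic N 4.
Clinic Q takes 5 to reach its cap of 5 — 39 left.
Clinic L: +10 to 10 (cap) — 29 left.
Clinic M: +5 to 5 (cap) — 24 left.
Clinic E takes 16 to reach its cap of 16 — 8 left.
Clinic A: +8 (room for 12) → 8. Pool exhausted.
Total = 18×8 + 26×5 + 30×5 + 21×16 + 29×10 = 1050.

1050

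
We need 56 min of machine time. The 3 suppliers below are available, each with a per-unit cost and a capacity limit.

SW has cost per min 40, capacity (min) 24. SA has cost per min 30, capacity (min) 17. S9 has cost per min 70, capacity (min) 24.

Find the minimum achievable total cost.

Cheapest first:
SA (30): use full 17 ; 39 min to go.
SW (40): use full 24 ; 15 min to go.
S9 at 70: take 15 of its 24 ; requirement met.
Cost = 17×30 + 24×40 + 15×70 = 2520.

2520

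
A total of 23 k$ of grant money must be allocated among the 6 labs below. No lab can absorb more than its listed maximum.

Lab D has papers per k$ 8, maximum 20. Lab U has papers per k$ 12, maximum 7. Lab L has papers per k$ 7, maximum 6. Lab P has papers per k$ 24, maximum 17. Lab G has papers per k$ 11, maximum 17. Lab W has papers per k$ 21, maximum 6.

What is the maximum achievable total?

534

Order the labs by papers per k$: Lab P 24 > Lab W 21 > Lab U 12 > Lab G 11 > Lab D 8 > Lab L 7.
Give Lab P 17 to hit its cap of 17 ; 6 left.
Lab W takes 6 to reach its cap of 6 ; 0 left.
Total = 24×17 + 21×6 = 534.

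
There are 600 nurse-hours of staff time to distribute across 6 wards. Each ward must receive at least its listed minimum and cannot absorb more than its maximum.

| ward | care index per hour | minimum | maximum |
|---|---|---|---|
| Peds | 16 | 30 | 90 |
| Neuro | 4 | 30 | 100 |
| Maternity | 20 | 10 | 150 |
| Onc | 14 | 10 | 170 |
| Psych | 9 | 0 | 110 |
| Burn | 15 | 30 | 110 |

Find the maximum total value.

Meeting every minimum uses 30+30+10+10+0+30 = 110 nurse-hours, leaving 490.
Rank by care index per hour: Maternity 20 > Peds 16 > Burn 15 > Onc 14 > Psych 9 > Neuro 4.
Give Maternity 140 more to hit its cap of 150 ; 350 left.
Peds takes 60 more to reach its cap of 90 ; 290 left.
Burn takes 80 more to reach its cap of 110 ; 210 left.
Onc: +160 to 170 (cap) ; 50 left.
Only 50 left; Psych takes them to reach 50.
Total = 16×90 + 4×30 + 20×150 + 14×170 + 9×50 + 15×110 = 9040.

9040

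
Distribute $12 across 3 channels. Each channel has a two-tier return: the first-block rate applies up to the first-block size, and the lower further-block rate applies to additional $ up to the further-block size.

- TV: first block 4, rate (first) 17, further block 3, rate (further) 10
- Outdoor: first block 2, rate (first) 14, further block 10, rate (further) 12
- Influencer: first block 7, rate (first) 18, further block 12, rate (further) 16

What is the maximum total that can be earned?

210

Order all 6 blocks by rate: Influencer/T1 18 > TV/T1 17 > Influencer/T2 16 > Outdoor/T1 14 > Outdoor/T2 12 > TV/T2 10.
Fill Influencer T1 block (7 at 18) → 5 left.
TV/T1 (17): +4 → 1 left.
Influencer/T2: +1 of 12 at 16; pool empty.
Total = 18×7 + 17×4 + 16×1 = 210.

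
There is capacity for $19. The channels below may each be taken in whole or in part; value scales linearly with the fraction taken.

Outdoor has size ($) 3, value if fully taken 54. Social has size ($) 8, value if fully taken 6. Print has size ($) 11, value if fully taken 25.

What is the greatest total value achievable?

82.75

Sort by value density: Outdoor 54/3≈18, Print 25/11≈2.27, Social 6/8≈0.75.
Take all of Outdoor (3 $, value 54) → 16 $ left.
All 11 $ of Print fit (value 25) → 5 remain.
5 $ left: a 5/8 share of Social gives 6×5/8 = 3.75.
Total value = 82.75.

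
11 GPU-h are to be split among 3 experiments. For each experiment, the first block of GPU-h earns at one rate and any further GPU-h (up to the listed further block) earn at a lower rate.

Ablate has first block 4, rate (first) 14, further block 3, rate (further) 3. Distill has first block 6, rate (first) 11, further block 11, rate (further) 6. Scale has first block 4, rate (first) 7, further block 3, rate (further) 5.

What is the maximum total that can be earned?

Order all 6 blocks by rate: Ablate/T1 14 > Distill/T1 11 > Scale/T1 7 > Distill/T2 6 > Scale/T2 5 > Ablate/T2 3.
Fill Ablate T1 block (4 at 14) ; 7 left.
Fill Distill T1 block (6 at 11) ; 1 left.
Scale T1 at 7: only 1 left, fill 1.
Total = 14×4 + 11×6 + 7×1 = 129.

129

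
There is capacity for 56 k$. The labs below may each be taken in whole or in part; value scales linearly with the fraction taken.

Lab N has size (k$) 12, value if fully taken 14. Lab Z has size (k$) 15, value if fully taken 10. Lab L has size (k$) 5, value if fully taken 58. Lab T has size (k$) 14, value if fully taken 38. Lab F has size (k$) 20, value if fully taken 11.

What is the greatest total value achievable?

125.5

Rank by value-to-size ratio: Lab L 58/5≈11.6, Lab T 38/14≈2.71, Lab N 14/12≈1.17, Lab Z 10/15≈0.667, Lab F 11/20≈0.55.
All 5 k$ of Lab L fit (value 58) → 51 remain.
All 14 k$ of Lab T fit (value 38) → 37 remain.
Take all of Lab N (12 k$, value 14) → 25 k$ left.
Lab Z: take in full, 15 k$ for value 10 → 10 left.
Fill the last 10 k$ with part of Lab F: 10/20 of it earns 5.5.
Total value = 125.5.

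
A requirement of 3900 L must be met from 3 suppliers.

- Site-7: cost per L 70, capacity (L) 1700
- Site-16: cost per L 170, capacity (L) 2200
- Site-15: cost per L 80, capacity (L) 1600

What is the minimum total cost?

349000

Cheapest first:
Site-7 at 70: take all 1700 L → 2200 still needed.
Site-15 at 80: take all 1600 L → 600 still needed.
Take 600 from Site-16 at 170 to finish.
Cost = 1700×70 + 1600×80 + 600×170 = 349000.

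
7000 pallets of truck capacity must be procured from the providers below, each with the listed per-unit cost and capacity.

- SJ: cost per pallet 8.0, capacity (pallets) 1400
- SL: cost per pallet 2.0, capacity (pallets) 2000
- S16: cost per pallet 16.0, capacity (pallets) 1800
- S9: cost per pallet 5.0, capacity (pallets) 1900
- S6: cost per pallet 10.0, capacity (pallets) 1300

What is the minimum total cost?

Cheapest first:
Take 2000 from SL at 2.0 — need 5000 more.
S9 (5.0): use full 1900 — 3100 pallets to go.
Take 1400 from SJ at 8.0 — need 1700 more.
Take 1300 from S6 at 10.0 — need 400 more.
S16 at 16.0: take 400 of its 1800 — requirement met.
Cost = 2000×2.0 + 1900×5.0 + 1400×8.0 + 1300×10.0 + 400×16.0 = 44100.

44100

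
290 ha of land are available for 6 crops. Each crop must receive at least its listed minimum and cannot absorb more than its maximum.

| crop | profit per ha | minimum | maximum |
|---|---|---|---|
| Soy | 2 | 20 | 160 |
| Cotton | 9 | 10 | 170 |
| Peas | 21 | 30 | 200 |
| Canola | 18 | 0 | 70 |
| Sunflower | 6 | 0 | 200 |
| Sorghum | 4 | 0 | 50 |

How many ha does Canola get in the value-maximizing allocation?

Meeting every minimum uses 20+10+30+0+0+0 = 60 ha, leaving 230.
Order the crops by profit per ha: Peas 21 > Canola 18 > Cotton 9 > Sunflower 6 > Sorghum 4 > Soy 2.
Give Peas 170 more to hit its cap of 200 ; 60 left.
Canola: +60 (room for 70) → 60. Pool exhausted.

60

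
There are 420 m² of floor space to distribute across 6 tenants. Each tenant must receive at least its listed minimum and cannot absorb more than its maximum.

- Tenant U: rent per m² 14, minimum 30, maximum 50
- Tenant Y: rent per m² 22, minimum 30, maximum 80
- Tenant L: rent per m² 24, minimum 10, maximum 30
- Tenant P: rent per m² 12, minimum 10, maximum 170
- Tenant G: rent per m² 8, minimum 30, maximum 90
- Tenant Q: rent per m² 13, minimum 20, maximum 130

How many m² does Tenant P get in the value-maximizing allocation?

100

Meeting every minimum uses 30+30+10+10+30+20 = 130 m², leaving 290.
Highest rent per m² first: Tenant L 24 > Tenant Y 22 > Tenant U 14 > Tenant Q 13 > Tenant P 12 > Tenant G 8.
Tenant L takes 20 more to reach its cap of 30 ; 270 left.
Tenant Y: +50 to 80 (cap) ; 220 left.
Tenant U: +20 to 50 (cap) ; 200 left.
Give Tenant Q 110 more to hit its cap of 130 ; 90 left.
Only 90 left; Tenant P takes them to reach 100.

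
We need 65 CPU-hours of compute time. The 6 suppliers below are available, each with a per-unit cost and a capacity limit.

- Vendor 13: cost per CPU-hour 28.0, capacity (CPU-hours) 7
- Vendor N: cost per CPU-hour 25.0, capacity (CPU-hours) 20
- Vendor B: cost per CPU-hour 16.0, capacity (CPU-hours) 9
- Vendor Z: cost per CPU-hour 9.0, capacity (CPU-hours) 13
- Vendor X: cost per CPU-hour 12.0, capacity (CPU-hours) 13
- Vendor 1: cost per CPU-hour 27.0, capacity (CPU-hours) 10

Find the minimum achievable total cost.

1187

Use suppliers in increasing cost order.
Vendor Z (9.0): use full 13 ; 52 CPU-hours to go.
Take 13 from Vendor X at 12.0 ; need 39 more.
Vendor B (16.0): use full 9 ; 30 CPU-hours to go.
Vendor N (25.0): use full 20 ; 10 CPU-hours to go.
Take 10 from Vendor 1 at 27.0 ; need 0 more.
Vendor 13: unused.
Cost = 13×9.0 + 13×12.0 + 9×16.0 + 20×25.0 + 10×27.0 = 1187.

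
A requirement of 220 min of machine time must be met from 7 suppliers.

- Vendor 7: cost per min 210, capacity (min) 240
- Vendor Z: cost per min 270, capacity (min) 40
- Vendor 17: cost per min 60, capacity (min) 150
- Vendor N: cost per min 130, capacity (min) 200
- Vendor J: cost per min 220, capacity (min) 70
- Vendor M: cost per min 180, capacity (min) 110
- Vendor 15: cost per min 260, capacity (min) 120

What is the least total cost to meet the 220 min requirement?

18100

Use suppliers in increasing cost order.
Vendor 17 at 60: take all 150 min — 70 still needed.
Take 70 from Vendor N at 130 to finish.
Vendor M, Vendor 7, Vendor J, Vendor 15, Vendor Z: unused.
Cost = 150×60 + 70×130 = 18100.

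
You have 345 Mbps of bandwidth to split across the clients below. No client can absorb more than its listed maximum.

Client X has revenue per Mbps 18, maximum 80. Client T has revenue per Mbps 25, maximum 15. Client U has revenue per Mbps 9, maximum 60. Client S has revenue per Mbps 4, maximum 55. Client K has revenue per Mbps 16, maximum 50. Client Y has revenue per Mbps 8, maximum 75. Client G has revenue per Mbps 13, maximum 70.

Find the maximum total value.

Highest revenue per Mbps first: Client T 25 > Client X 18 > Client K 16 > Client G 13 > Client U 9 > Client Y 8 > Client S 4.
Give Client T 15 to hit its cap of 15 ; 330 left.
Client X takes 80 to reach its cap of 80 ; 250 left.
Client K: +50 to 50 (cap) ; 200 left.
Give Client G 70 to hit its cap of 70 ; 130 left.
Give Client U 60 to hit its cap of 60 ; 70 left.
Client Y: +70 (room for 75) → 70. Pool exhausted.
Total = 18×80 + 25×15 + 9×60 + 16×50 + 8×70 + 13×70 = 4625.

4625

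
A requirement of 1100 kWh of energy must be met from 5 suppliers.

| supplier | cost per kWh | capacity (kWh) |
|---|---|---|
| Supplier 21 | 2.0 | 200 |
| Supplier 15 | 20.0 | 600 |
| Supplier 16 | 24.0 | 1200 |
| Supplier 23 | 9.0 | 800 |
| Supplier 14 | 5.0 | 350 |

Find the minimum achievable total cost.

7100

Fill from the cheapest supplier first.
Supplier 21 at 2.0: take all 200 kWh → 900 still needed.
Take 350 from Supplier 14 at 5.0 → need 550 more.
Supplier 23 at 9.0: take 550 of its 800 → requirement met.
Supplier 15, Supplier 16: unused.
Cost = 200×2.0 + 350×5.0 + 550×9.0 = 7100.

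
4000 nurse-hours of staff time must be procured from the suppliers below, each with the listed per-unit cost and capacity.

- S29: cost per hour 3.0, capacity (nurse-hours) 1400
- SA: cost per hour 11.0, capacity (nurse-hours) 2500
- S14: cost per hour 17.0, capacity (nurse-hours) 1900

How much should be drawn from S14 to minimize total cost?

Cheapest first:
S29 at 3.0: take all 1400 nurse-hours → 2600 still needed.
Take 2500 from SA at 11.0 → need 100 more.
S14 (17.0): take the remaining 100 → done.

100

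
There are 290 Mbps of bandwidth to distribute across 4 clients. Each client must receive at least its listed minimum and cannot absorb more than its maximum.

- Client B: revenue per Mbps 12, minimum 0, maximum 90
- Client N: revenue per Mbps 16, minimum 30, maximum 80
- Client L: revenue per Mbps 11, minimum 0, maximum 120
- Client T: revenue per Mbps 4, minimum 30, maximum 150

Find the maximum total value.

3470

Meeting every minimum uses 0+30+0+30 = 60 Mbps, leaving 230.
Rank by revenue per Mbps: Client N 16 > Client B 12 > Client L 11 > Client T 4.
Client N takes 50 more to reach its cap of 80 ; 180 left.
Client B takes 90 more to reach its cap of 90 ; 90 left.
Client L: +90 (room for 120) → 90. Pool exhausted.
Total = 12×90 + 16×80 + 11×90 + 4×30 = 3470.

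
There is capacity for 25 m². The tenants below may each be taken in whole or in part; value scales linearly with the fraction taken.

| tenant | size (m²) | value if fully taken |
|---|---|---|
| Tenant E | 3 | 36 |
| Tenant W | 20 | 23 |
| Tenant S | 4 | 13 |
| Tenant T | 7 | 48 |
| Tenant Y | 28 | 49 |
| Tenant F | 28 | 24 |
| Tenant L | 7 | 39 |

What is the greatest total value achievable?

Best value per unit of size first: Tenant E 36/3≈12, Tenant T 48/7≈6.86, Tenant L 39/7≈5.57, Tenant S 13/4≈3.25, Tenant Y 49/28≈1.75, Tenant W 23/20≈1.15, Tenant F 24/28≈0.857.
Take all of Tenant E (3 m², value 36) → 22 m² left.
All 7 m² of Tenant T fit (value 48) → 15 remain.
Take all of Tenant L (7 m², value 39) → 8 m² left.
All 4 m² of Tenant S fit (value 13) → 4 remain.
Only 4 m² remain; take 4/28 of Tenant Y for value 49×4/28 = 7.
Total value = 143.

143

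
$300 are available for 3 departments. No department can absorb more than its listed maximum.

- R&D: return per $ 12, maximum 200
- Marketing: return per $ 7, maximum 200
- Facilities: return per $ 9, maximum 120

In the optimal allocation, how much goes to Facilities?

Highest return per $ first: R&D 12 > Facilities 9 > Marketing 7.
R&D takes 200 to reach its cap of 200 → 100 left.
Facilities has room for 120 but only 100 remain, so it gets 100.

100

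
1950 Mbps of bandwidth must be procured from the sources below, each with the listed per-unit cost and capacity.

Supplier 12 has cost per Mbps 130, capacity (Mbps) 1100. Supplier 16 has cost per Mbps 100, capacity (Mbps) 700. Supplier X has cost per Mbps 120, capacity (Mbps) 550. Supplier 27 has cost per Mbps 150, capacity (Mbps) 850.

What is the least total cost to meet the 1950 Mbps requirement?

Fill from the cheapest source first.
Supplier 16 (100): use full 700 ; 1250 Mbps to go.
Supplier X at 120: take all 550 Mbps ; 700 still needed.
Supplier 12 at 130: take 700 of its 1100 ; requirement met.
Supplier 27: unused.
Cost = 700×100 + 550×120 + 700×130 = 227000.

227000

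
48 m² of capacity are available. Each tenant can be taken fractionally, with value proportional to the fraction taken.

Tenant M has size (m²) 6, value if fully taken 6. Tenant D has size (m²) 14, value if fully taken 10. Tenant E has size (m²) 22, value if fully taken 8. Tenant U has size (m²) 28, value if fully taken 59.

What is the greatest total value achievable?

Best value per unit of size first: Tenant U 59/28≈2.11, Tenant M 6/6≈1, Tenant D 10/14≈0.714, Tenant E 8/22≈0.364.
Tenant U: take in full, 28 m² for value 59 — 20 left.
Tenant M: take in full, 6 m² for value 6 — 14 left.
Take all of Tenant D (14 m², value 10) — 0 m² left.
Total value = 75.

75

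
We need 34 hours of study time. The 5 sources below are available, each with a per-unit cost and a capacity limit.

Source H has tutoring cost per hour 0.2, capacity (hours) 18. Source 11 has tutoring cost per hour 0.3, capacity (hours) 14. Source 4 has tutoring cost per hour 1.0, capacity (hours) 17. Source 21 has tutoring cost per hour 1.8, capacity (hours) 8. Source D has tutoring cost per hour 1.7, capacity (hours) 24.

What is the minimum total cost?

9.8

Fill from the cheapest source first.
Source H (0.2): use full 18 ; 16 hours to go.
Take 14 from Source 11 at 0.3 ; need 2 more.
Take 2 from Source 4 at 1.0 to finish.
Source D, Source 21: unused.
Cost = 18×0.2 + 14×0.3 + 2×1.0 = 9.8.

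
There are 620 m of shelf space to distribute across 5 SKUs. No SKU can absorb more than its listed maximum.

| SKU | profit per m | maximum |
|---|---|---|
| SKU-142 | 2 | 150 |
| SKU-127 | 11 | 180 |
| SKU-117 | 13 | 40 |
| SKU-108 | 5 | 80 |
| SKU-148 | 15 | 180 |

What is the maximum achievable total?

Order the SKUs by profit per m: SKU-148 15 > SKU-117 13 > SKU-127 11 > SKU-108 5 > SKU-142 2.
SKU-148 takes 180 to reach its cap of 180 ; 440 left.
SKU-117 takes 40 to reach its cap of 40 ; 400 left.
SKU-127 takes 180 to reach its cap of 180 ; 220 left.
Give SKU-108 80 to hit its cap of 80 ; 140 left.
SKU-142: +140 (room for 150) → 140. Pool exhausted.
Total = 2×140 + 11×180 + 13×40 + 5×80 + 15×180 = 5880.

5880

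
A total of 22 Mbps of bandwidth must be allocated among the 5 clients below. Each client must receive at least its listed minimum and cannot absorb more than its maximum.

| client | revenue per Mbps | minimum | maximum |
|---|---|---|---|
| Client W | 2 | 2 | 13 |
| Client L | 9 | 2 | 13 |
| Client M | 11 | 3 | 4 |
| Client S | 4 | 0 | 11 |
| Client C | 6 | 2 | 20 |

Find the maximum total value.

Meeting every minimum uses 2+2+3+0+2 = 9 Mbps, leaving 13.
Rank by revenue per Mbps: Client M 11 > Client L 9 > Client C 6 > Client S 4 > Client W 2.
Client M: +1 to 4 (cap) ; 12 left.
Client L takes 11 more to reach its cap of 13 ; 1 left.
Client C has room for 18 more but only 1 remain, so it gets 3.
Total = 2×2 + 9×13 + 11×4 + 6×3 = 183.

183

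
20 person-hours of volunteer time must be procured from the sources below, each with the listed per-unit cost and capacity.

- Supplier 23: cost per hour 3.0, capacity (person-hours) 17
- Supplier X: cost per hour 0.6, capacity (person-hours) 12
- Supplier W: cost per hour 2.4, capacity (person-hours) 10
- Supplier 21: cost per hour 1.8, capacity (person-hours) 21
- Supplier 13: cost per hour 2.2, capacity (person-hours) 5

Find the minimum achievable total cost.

Use sources in increasing cost order.
Supplier X at 0.6: take all 12 person-hours — 8 still needed.
Supplier 21 at 1.8: take 8 of its 21 — requirement met.
Supplier 13, Supplier W, Supplier 23: unused.
Cost = 12×0.6 + 8×1.8 = 21.6.

21.6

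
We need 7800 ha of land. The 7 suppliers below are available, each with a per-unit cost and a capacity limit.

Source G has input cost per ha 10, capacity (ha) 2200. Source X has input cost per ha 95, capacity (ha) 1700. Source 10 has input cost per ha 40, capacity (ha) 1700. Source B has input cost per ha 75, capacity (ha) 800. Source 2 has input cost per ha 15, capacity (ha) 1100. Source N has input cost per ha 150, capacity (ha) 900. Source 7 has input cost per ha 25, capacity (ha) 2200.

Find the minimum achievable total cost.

Use suppliers in increasing cost order.
Take 2200 from Source G at 10 ; need 5600 more.
Source 2 at 15: take all 1100 ha ; 4500 still needed.
Take 2200 from Source 7 at 25 ; need 2300 more.
Source 10 (40): use full 1700 ; 600 ha to go.
Take 600 from Source B at 75 to finish.
Source X, Source N: unused.
Cost = 2200×10 + 1100×15 + 2200×25 + 1700×40 + 600×75 = 206500.

206500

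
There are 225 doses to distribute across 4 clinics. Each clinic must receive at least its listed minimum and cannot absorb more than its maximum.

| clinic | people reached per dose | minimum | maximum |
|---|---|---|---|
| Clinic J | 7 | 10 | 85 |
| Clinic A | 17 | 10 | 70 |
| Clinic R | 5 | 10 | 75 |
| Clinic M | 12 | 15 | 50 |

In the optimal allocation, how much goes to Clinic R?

20

Meeting every minimum uses 10+10+10+15 = 45 doses, leaving 180.
Highest people reached per dose first: Clinic A 17 > Clinic M 12 > Clinic J 7 > Clinic R 5.
Give Clinic A 60 more to hit its cap of 70 — 120 left.
Clinic M: +35 to 50 (cap) — 85 left.
Clinic J: +75 to 85 (cap) — 10 left.
Only 10 left; Clinic R takes them to reach 20.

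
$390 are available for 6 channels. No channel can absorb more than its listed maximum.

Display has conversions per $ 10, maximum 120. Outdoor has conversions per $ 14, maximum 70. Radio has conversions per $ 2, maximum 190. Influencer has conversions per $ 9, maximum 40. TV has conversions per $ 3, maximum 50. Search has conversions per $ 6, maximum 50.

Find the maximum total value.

3110

Highest conversions per $ first: Outdoor 14 > Display 10 > Influencer 9 > Search 6 > TV 3 > Radio 2.
Outdoor takes 70 to reach its cap of 70 → 320 left.
Display: +120 to 120 (cap) → 200 left.
Influencer takes 40 to reach its cap of 40 → 160 left.
Search: +50 to 50 (cap) → 110 left.
TV: +50 to 50 (cap) → 60 left.
Radio: +60 (room for 190) → 60. Pool exhausted.
Total = 10×120 + 14×70 + 2×60 + 9×40 + 3×50 + 6×50 = 3110.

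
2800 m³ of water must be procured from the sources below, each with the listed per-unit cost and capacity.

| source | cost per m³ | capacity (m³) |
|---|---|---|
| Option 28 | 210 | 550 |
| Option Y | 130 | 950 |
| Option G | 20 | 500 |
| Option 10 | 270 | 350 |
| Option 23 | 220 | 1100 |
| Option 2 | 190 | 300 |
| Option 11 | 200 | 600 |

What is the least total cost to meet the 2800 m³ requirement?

Fill from the cheapest source first.
Take 500 from Option G at 20 — need 2300 more.
Option Y at 130: take all 950 m³ — 1350 still needed.
Take 300 from Option 2 at 190 — need 1050 more.
Take 600 from Option 11 at 200 — need 450 more.
Take 450 from Option 28 at 210 to finish.
Option 23, Option 10: unused.
Cost = 500×20 + 950×130 + 300×190 + 600×200 + 450×210 = 405000.

405000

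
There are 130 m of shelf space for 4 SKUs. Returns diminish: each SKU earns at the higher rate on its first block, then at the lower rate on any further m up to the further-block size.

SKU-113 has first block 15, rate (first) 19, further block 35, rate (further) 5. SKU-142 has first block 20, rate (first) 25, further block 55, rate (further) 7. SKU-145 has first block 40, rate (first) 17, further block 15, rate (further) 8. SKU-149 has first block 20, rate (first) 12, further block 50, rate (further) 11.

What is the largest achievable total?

2090

Treat each block as its own option and order by rate: SKU-142/first 25 > SKU-113/first 19 > SKU-145/first 17 > SKU-149/first 12 > SKU-149/second 11 > SKU-145/second 8 > SKU-142/second 7 > SKU-113/second 5.
SKU-142 first at 25: fill all 20 ; 110 left.
Fill SKU-113 first block (15 at 19) ; 95 left.
SKU-145/first (17): +40 ; 55 left.
Fill SKU-149 first block (20 at 12) ; 35 left.
35 remain; put them into SKU-149 second at 11.
Total = 25×20 + 19×15 + 17×40 + 12×20 + 11×35 = 2090.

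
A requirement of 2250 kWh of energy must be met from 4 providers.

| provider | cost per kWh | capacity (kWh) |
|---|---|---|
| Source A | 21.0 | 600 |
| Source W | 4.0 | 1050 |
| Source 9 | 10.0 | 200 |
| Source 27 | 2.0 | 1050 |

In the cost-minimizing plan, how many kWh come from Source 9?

Cheapest first:
Take 1050 from Source 27 at 2.0 — need 1200 more.
Take 1050 from Source W at 4.0 — need 150 more.
Source 9 (10.0): take the remaining 150 — done.
Source A: unused.

150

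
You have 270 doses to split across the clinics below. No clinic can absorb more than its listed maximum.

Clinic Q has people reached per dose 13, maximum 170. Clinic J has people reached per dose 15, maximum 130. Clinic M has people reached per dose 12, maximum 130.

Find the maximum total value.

3770

Order the clinics by people reached per dose: Clinic J 15 > Clinic Q 13 > Clinic M 12.
Give Clinic J 130 to hit its cap of 130 — 140 left.
Only 140 left; Clinic Q takes them to reach 140.
Total = 13×140 + 15×130 = 3770.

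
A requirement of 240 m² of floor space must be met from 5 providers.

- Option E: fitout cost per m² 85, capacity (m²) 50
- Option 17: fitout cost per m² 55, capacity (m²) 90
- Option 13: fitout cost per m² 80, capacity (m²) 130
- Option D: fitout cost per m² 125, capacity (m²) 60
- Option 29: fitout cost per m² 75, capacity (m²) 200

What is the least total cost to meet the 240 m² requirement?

Fill from the cheapest provider first.
Take 90 from Option 17 at 55 → need 150 more.
Take 150 from Option 29 at 75 to finish.
Option 13, Option E, Option D: unused.
Cost = 90×55 + 150×75 = 16200.

16200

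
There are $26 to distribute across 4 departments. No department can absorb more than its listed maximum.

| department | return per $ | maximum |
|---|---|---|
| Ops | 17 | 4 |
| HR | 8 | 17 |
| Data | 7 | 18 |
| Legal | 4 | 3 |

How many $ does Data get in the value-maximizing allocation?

Rank by return per $: Ops 17 > HR 8 > Data 7 > Legal 4.
Ops: +4 to 4 (cap) — 22 left.
HR takes 17 to reach its cap of 17 — 5 left.
Data has room for 18 but only 5 remain, so it gets 5.

5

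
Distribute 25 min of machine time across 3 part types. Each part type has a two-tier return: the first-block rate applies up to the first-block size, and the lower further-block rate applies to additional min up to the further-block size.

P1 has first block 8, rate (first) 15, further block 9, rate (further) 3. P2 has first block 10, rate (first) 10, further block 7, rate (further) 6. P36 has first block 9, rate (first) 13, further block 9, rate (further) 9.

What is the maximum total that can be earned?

317

Treat each block as its own option and order by rate: P1/first 15 > P36/first 13 > P2/first 10 > P36/second 9 > P2/second 6 > P1/second 3.
Fill P1 first block (8 at 15) ; 17 left.
Fill P36 first block (9 at 13) ; 8 left.
8 remain; put them into P2 first at 10.
Total = 15×8 + 13×9 + 10×8 = 317.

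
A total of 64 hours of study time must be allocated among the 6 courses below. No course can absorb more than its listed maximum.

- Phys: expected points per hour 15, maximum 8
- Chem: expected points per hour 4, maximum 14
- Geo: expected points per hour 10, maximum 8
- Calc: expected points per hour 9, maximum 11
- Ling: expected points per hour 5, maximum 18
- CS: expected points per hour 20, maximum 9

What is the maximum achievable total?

Rank by expected points per hour: CS 20 > Phys 15 > Geo 10 > Calc 9 > Ling 5 > Chem 4.
Give CS 9 to hit its cap of 9 ; 55 left.
Phys takes 8 to reach its cap of 8 ; 47 left.
Geo: +8 to 8 (cap) ; 39 left.
Calc: +11 to 11 (cap) ; 28 left.
Give Ling 18 to hit its cap of 18 ; 10 left.
Chem: +10 (room for 14) → 10. Pool exhausted.
Total = 15×8 + 4×10 + 10×8 + 9×11 + 5×18 + 20×9 = 609.

609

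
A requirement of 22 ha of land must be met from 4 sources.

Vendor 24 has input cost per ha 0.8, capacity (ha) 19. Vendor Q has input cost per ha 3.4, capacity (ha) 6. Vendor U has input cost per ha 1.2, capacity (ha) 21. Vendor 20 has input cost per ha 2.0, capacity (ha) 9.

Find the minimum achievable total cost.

18.8

Fill from the cheapest source first.
Vendor 24 (0.8): use full 19 — 3 ha to go.
Vendor U (1.2): take the remaining 3 — done.
Vendor 20, Vendor Q: unused.
Cost = 19×0.8 + 3×1.2 = 18.8.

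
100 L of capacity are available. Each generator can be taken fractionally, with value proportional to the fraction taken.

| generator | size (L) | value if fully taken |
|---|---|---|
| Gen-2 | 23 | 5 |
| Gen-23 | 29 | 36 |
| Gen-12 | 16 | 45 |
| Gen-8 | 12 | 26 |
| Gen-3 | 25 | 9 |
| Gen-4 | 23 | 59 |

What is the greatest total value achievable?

Best value per unit of size first: Gen-12 45/16≈2.81, Gen-4 59/23≈2.57, Gen-8 26/12≈2.17, Gen-23 36/29≈1.24, Gen-3 9/25≈0.36, Gen-2 5/23≈0.217.
Take all of Gen-12 (16 L, value 45) ; 84 L left.
Take all of Gen-4 (23 L, value 59) ; 61 L left.
Take all of Gen-8 (12 L, value 26) ; 49 L left.
Gen-23: take in full, 29 L for value 36 ; 20 left.
Only 20 L remain; take 20/25 of Gen-3 for value 9×20/25 = 7.2.
Total value = 173.2.

173.2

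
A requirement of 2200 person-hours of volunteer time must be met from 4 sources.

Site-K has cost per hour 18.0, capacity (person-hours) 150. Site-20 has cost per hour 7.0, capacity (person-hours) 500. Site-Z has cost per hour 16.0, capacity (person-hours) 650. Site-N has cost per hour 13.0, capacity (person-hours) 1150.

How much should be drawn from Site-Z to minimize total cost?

Use sources in increasing cost order.
Take 500 from Site-20 at 7.0 ; need 1700 more.
Site-N at 13.0: take all 1150 person-hours ; 550 still needed.
Site-Z at 16.0: take 550 of its 650 ; requirement met.
Site-K: unused.

550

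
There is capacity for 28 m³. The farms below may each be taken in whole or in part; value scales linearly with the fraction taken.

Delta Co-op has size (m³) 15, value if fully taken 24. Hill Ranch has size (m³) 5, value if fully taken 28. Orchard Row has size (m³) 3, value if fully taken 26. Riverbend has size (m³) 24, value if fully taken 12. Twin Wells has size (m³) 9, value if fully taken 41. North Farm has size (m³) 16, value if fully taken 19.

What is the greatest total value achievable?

Sort by value density: Orchard Row 26/3≈8.67, Hill Ranch 28/5≈5.6, Twin Wells 41/9≈4.56, Delta Co-op 24/15≈1.6, North Farm 19/16≈1.19, Riverbend 12/24≈0.5.
All 3 m³ of Orchard Row fit (value 26) → 25 remain.
Hill Ranch: take in full, 5 m³ for value 28 → 20 left.
Take all of Twin Wells (9 m³, value 41) → 11 m³ left.
Only 11 m³ remain; take 11/15 of Delta Co-op for value 24×11/15 = 17.6.
Total value = 112.6.

112.6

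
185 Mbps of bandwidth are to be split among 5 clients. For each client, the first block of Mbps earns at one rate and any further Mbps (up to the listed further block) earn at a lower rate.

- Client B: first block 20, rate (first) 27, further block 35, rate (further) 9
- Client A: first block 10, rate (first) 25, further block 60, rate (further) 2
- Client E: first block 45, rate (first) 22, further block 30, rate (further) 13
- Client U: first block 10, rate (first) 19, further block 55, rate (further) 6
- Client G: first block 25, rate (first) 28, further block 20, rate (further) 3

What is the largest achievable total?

Rank every tier by rate: Client G/tier1 28 > Client B/tier1 27 > Client A/tier1 25 > Client E/tier1 22 > Client U/tier1 19 > Client E/tier2 13 > Client B/tier2 9 > Client U/tier2 6 > Client G/tier2 3 > Client A/tier2 2.
Client G/tier1 (28): +25 → 160 left.
Client B/tier1 (27): +20 → 140 left.
Client A tier1 at 25: fill all 10 → 130 left.
Fill Client E tier1 block (45 at 22) → 85 left.
Fill Client U tier1 block (10 at 19) → 75 left.
Client E tier2 at 13: fill all 30 → 45 left.
Client B tier2 at 9: fill all 35 → 10 left.
Client U/tier2: +10 of 55 at 6; pool empty.
Total = 28×25 + 27×20 + 25×10 + 22×45 + 19×10 + 13×30 + 9×35 + 6×10 = 3435.

3435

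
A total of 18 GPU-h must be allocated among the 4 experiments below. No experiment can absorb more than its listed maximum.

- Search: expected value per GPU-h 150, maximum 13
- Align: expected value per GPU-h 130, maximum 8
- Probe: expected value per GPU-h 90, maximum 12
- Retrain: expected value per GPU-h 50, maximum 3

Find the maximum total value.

2600

Order the experiments by expected value per GPU-h: Search 150 > Align 130 > Probe 90 > Retrain 50.
Search takes 13 to reach its cap of 13 — 5 left.
Align: +5 (room for 8) → 5. Pool exhausted.
Total = 150×13 + 130×5 = 2600.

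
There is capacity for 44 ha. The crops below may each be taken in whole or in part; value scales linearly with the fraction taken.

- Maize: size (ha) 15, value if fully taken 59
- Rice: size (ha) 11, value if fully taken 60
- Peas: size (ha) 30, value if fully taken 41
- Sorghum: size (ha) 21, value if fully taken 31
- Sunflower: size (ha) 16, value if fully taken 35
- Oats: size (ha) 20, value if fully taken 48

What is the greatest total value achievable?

Rank by value-to-size ratio: Rice 60/11≈5.45, Maize 59/15≈3.93, Oats 48/20≈2.4, Sunflower 35/16≈2.19, Sorghum 31/21≈1.48, Peas 41/30≈1.37.
All 11 ha of Rice fit (value 60) ; 33 remain.
All 15 ha of Maize fit (value 59) ; 18 remain.
Only 18 ha remain; take 18/20 of Oats for value 48×18/20 = 43.2.
Total value = 162.2.

162.2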